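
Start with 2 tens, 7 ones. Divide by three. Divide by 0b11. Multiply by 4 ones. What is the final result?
Convert 2 tens, 7 ones (place-value notation) → 2×10 + 7 = 27 (decimal)
Start: 27
Convert three (English words) → 3 (decimal)
27 ÷ 3 = 9
Convert 0b11 (binary) → 2 + 1 = 3 (decimal)
9 ÷ 3 = 3
Convert 4 ones (place-value notation) → 4 (decimal)
3 × 4 = 12
12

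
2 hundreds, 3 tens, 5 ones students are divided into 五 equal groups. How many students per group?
Convert 2 hundreds, 3 tens, 5 ones (place-value notation) → 2×100 + 3×10 + 5 = 235 (decimal)
Convert 五 (Chinese numeral) → 5 (decimal)
Compute 235 ÷ 5 = 47
47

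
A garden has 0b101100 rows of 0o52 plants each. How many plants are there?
Convert 0o52 (octal) → 5×8 + 2 = 42 (decimal)
Convert 0b101100 (binary) → 32 + 8 + 4 = 44 (decimal)
Compute 42 × 44 = 1848
1848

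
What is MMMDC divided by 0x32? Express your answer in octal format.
Convert MMMDC (Roman numeral) → 1000 + 1000 + 1000 + 500 + 100 = 3600 (decimal)
Convert 0x32 (hexadecimal) → 3×16 + 2 = 50 (decimal)
Compute 3600 ÷ 50 = 72
Convert 72 (decimal) → 72 = 1×64 + 1×8 → 0o110 (octal)
0o110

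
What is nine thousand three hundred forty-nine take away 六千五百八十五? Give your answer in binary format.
Convert nine thousand three hundred forty-nine (English words) → 9×1000 + 3×100 + 49 = 9349 (decimal)
Convert 六千五百八十五 (Chinese numeral) → 6×1000 + 5×100 + 8×10 + 5 = 6585 (decimal)
Compute 9349 - 6585 = 2764
Convert 2764 (decimal) → 2764 = 2048 + 512 + 128 + 64 + 8 + 4 → 0b101011001100 (binary)
0b101011001100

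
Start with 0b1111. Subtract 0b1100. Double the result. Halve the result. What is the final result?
Convert 0b1111 (binary) → 8 + 4 + 2 + 1 = 15 (decimal)
Start: 15
Convert 0b1100 (binary) → 8 + 4 = 12 (decimal)
15 - 12 = 3
3 × 2 = 6
6 ÷ 2 = 3
3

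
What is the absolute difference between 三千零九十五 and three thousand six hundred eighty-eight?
Convert 三千零九十五 (Chinese numeral) → 3×1000 + 9×10 + 5 = 3095 (decimal)
Convert three thousand six hundred eighty-eight (English words) → 3×1000 + 6×100 + 88 = 3688 (decimal)
Compute |3095 - 3688| = 593
593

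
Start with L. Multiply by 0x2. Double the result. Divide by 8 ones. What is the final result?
Convert L (Roman numeral) → 50 (decimal)
Start: 50
Convert 0x2 (hexadecimal) → 2 (decimal)
50 × 2 = 100
100 × 2 = 200
Convert 8 ones (place-value notation) → 8 (decimal)
200 ÷ 8 = 25
25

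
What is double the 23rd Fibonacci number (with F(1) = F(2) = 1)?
The 23rd Fibonacci number (with F(1) = F(2) = 1) = 28657
Compute 28657 × 2 = 57314
57314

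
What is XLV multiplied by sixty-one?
Convert XLV (Roman numeral) → 40 + 5 = 45 (decimal)
Convert sixty-one (English words) → 61 (decimal)
Compute 45 × 61 = 2745
2745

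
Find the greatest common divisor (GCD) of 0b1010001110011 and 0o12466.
Convert 0b1010001110011 (binary) → 4096 + 1024 + 64 + 32 + 16 + 2 + 1 = 5235 (decimal)
Convert 0o12466 (octal) → 1×4096 + 2×512 + 4×64 + 6×8 + 6 = 5430 (decimal)
Compute gcd(5235, 5430) = 15
15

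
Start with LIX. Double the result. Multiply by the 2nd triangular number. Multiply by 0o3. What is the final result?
Convert LIX (Roman numeral) → 50 + 9 = 59 (decimal)
Start: 59
59 × 2 = 118
Convert the 2nd triangular number (triangular index) → 2×3/2 = 3 (decimal)
118 × 3 = 354
Convert 0o3 (octal) → 3 (decimal)
354 × 3 = 1062
1062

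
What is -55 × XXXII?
Convert XXXII (Roman numeral) → 10 + 10 + 10 + 1 + 1 = 32 (decimal)
Compute -55 × 32 = -1760
-1760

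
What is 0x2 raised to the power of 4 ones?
Convert 0x2 (hexadecimal) → 2 (decimal)
Convert 4 ones (place-value notation) → 4 (decimal)
Compute 2 ^ 4 = 16
16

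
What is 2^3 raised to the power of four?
Convert 2^3 (power) → 8 (decimal)
Convert four (English words) → 4 (decimal)
Compute 8 ^ 4 = 4096
4096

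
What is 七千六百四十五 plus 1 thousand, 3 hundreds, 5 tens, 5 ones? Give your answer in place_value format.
Convert 七千六百四十五 (Chinese numeral) → 7×1000 + 6×100 + 4×10 + 5 = 7645 (decimal)
Convert 1 thousand, 3 hundreds, 5 tens, 5 ones (place-value notation) → 1×1000 + 3×100 + 5×10 + 5 = 1355 (decimal)
Compute 7645 + 1355 = 9000
Convert 9000 (decimal) → 9000 = 9×1000 → 9 thousands (place-value notation)
9 thousands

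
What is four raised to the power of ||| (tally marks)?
Convert four (English words) → 4 (decimal)
Convert ||| (tally marks) → 3 (decimal)
Compute 4 ^ 3 = 64
64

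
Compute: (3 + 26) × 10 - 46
Parentheses first: 3 + 26 = 29
Multiply: 29 × 10 = 290
Subtract: 290 - 46 = 244
244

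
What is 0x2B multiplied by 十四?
Convert 0x2B (hexadecimal) → 2×16 + 11 = 43 (decimal)
Convert 十四 (Chinese numeral) → 1×10 + 4 = 14 (decimal)
Compute 43 × 14 = 602
602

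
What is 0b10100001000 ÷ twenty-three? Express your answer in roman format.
Convert 0b10100001000 (binary) → 1024 + 256 + 8 = 1288 (decimal)
Convert twenty-three (English words) → 23 (decimal)
Compute 1288 ÷ 23 = 56
Convert 56 (decimal) → 56 = 50 + 5 + 1 → LVI (Roman numeral)
LVI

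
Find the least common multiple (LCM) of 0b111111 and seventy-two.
Convert 0b111111 (binary) → 32 + 16 + 8 + 4 + 2 + 1 = 63 (decimal)
Convert seventy-two (English words) → 72 (decimal)
Compute lcm(63, 72) = 504
504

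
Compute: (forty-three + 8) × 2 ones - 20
Convert forty-three (English words) → 43 (decimal)
Convert 2 ones (place-value notation) → 2 (decimal)
Expression in decimal: (43 + 8) × 2 - 20
Parentheses first: 43 + 8 = 51
Multiply: 51 × 2 = 102
Subtract: 102 - 20 = 82
82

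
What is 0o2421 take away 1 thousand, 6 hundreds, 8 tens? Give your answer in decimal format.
Convert 0o2421 (octal) → 2×512 + 4×64 + 2×8 + 1 = 1297 (decimal)
Convert 1 thousand, 6 hundreds, 8 tens (place-value notation) → 1×1000 + 6×100 + 8×10 = 1680 (decimal)
Compute 1297 - 1680 = -383
-383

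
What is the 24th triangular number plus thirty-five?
The 24th triangular number = 24×25/2 = 300
Convert thirty-five (English words) → 35 (decimal)
Compute 300 + 35 = 335
335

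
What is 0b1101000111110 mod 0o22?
Convert 0b1101000111110 (binary) → 4096 + 2048 + 512 + 32 + 16 + 8 + 4 + 2 = 6718 (decimal)
Convert 0o22 (octal) → 2×8 + 2 = 18 (decimal)
Compute 6718 mod 18 = 4
4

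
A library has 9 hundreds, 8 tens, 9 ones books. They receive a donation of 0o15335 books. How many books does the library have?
Convert 9 hundreds, 8 tens, 9 ones (place-value notation) → 9×100 + 8×10 + 9 = 989 (decimal)
Convert 0o15335 (octal) → 1×4096 + 5×512 + 3×64 + 3×8 + 5 = 6877 (decimal)
Compute 989 + 6877 = 7866
7866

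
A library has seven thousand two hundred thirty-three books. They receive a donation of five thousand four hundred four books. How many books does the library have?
Convert seven thousand two hundred thirty-three (English words) → 7×1000 + 2×100 + 33 = 7233 (decimal)
Convert five thousand four hundred four (English words) → 5×1000 + 4×100 + 4 = 5404 (decimal)
Compute 7233 + 5404 = 12637
12637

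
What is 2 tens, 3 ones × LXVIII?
Convert 2 tens, 3 ones (place-value notation) → 2×10 + 3 = 23 (decimal)
Convert LXVIII (Roman numeral) → 50 + 10 + 5 + 1 + 1 + 1 = 68 (decimal)
Compute 23 × 68 = 1564
1564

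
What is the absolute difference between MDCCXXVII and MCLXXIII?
Convert MDCCXXVII (Roman numeral) → 1000 + 500 + 100 + 100 + 10 + 10 + 5 + 1 + 1 = 1727 (decimal)
Convert MCLXXIII (Roman numeral) → 1000 + 100 + 50 + 10 + 10 + 1 + 1 + 1 = 1173 (decimal)
Compute |1727 - 1173| = 554
554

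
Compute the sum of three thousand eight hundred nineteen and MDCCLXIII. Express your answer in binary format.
Convert three thousand eight hundred nineteen (English words) → 3×1000 + 8×100 + 19 = 3819 (decimal)
Convert MDCCLXIII (Roman numeral) → 1000 + 500 + 100 + 100 + 50 + 10 + 1 + 1 + 1 = 1763 (decimal)
Compute 3819 + 1763 = 5582
Convert 5582 (decimal) → 5582 = 4096 + 1024 + 256 + 128 + 64 + 8 + 4 + 2 → 0b1010111001110 (binary)
0b1010111001110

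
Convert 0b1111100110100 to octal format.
Convert 0b1111100110100 (binary) → 4096 + 2048 + 1024 + 512 + 256 + 32 + 16 + 4 = 7988 (decimal)
Convert 7988 (decimal) → 7988 = 1×4096 + 7×512 + 4×64 + 6×8 + 4 → 0o17464 (octal)
0o17464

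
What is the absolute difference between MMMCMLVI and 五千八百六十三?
Convert MMMCMLVI (Roman numeral) → 1000 + 1000 + 1000 + 900 + 50 + 5 + 1 = 3956 (decimal)
Convert 五千八百六十三 (Chinese numeral) → 5×1000 + 8×100 + 6×10 + 3 = 5863 (decimal)
Compute |3956 - 5863| = 1907
1907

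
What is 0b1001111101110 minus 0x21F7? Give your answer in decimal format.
Convert 0b1001111101110 (binary) → 4096 + 512 + 256 + 128 + 64 + 32 + 8 + 4 + 2 = 5102 (decimal)
Convert 0x21F7 (hexadecimal) → 2×4096 + 1×256 + 15×16 + 7 = 8695 (decimal)
Compute 5102 - 8695 = -3593
-3593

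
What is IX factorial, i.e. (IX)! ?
Convert IX (Roman numeral) → 9 (decimal)
Compute 9! = 362880
362880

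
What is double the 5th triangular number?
The 5th triangular number = 5×6/2 = 15
Compute 15 × 2 = 30
30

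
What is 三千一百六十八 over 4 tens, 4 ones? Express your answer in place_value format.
Convert 三千一百六十八 (Chinese numeral) → 3×1000 + 1×100 + 6×10 + 8 = 3168 (decimal)
Convert 4 tens, 4 ones (place-value notation) → 4×10 + 4 = 44 (decimal)
Compute 3168 ÷ 44 = 72
Convert 72 (decimal) → 72 = 7×10 + 2 → 7 tens, 2 ones (place-value notation)
7 tens, 2 ones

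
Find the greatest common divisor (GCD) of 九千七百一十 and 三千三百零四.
Convert 九千七百一十 (Chinese numeral) → 9×1000 + 7×100 + 1×10 = 9710 (decimal)
Convert 三千三百零四 (Chinese numeral) → 3×1000 + 3×100 + 4 = 3304 (decimal)
Compute gcd(9710, 3304) = 2
2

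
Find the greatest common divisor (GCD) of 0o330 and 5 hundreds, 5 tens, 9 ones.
Convert 0o330 (octal) → 3×64 + 3×8 = 216 (decimal)
Convert 5 hundreds, 5 tens, 9 ones (place-value notation) → 5×100 + 5×10 + 9 = 559 (decimal)
Compute gcd(216, 559) = 1
1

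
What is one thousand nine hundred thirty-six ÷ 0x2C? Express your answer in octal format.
Convert one thousand nine hundred thirty-six (English words) → 1×1000 + 9×100 + 36 = 1936 (decimal)
Convert 0x2C (hexadecimal) → 2×16 + 12 = 44 (decimal)
Compute 1936 ÷ 44 = 44
Convert 44 (decimal) → 44 = 5×8 + 4 → 0o54 (octal)
0o54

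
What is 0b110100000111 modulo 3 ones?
Convert 0b110100000111 (binary) → 2048 + 1024 + 256 + 4 + 2 + 1 = 3335 (decimal)
Convert 3 ones (place-value notation) → 3 (decimal)
Compute 3335 mod 3 = 2
2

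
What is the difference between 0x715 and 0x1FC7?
Convert 0x715 (hexadecimal) → 7×256 + 1×16 + 5 = 1813 (decimal)
Convert 0x1FC7 (hexadecimal) → 1×4096 + 15×256 + 12×16 + 7 = 8135 (decimal)
Difference: |1813 - 8135| = 6322
6322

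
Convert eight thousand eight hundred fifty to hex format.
Convert eight thousand eight hundred fifty (English words) → 8×1000 + 8×100 + 50 = 8850 (decimal)
Convert 8850 (decimal) → 8850 = 2×4096 + 2×256 + 9×16 + 2 → 0x2292 (hexadecimal)
0x2292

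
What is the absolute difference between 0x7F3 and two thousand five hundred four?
Convert 0x7F3 (hexadecimal) → 7×256 + 15×16 + 3 = 2035 (decimal)
Convert two thousand five hundred four (English words) → 2×1000 + 5×100 + 4 = 2504 (decimal)
Compute |2035 - 2504| = 469
469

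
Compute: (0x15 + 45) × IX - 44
Convert 0x15 (hexadecimal) → 1×16 + 5 = 21 (decimal)
Convert IX (Roman numeral) → 9 (decimal)
Expression in decimal: (21 + 45) × 9 - 44
Parentheses first: 21 + 45 = 66
Multiply: 66 × 9 = 594
Subtract: 594 - 44 = 550
550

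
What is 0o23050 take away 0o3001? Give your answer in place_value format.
Convert 0o23050 (octal) → 2×4096 + 3×512 + 5×8 = 9768 (decimal)
Convert 0o3001 (octal) → 3×512 + 1 = 1537 (decimal)
Compute 9768 - 1537 = 8231
Convert 8231 (decimal) → 8231 = 8×1000 + 2×100 + 3×10 + 1 → 8 thousands, 2 hundreds, 3 tens, 1 one (place-value notation)
8 thousands, 2 hundreds, 3 tens, 1 one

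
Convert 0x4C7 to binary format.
Convert 0x4C7 (hexadecimal) → 4×256 + 12×16 + 7 = 1223 (decimal)
Convert 1223 (decimal) → 1223 = 1024 + 128 + 64 + 4 + 2 + 1 → 0b10011000111 (binary)
0b10011000111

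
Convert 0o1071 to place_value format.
Convert 0o1071 (octal) → 1×512 + 7×8 + 1 = 569 (decimal)
Convert 569 (decimal) → 569 = 5×100 + 6×10 + 9 → 5 hundreds, 6 tens, 9 ones (place-value notation)
5 hundreds, 6 tens, 9 ones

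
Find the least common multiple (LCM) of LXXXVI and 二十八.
Convert LXXXVI (Roman numeral) → 50 + 10 + 10 + 10 + 5 + 1 = 86 (decimal)
Convert 二十八 (Chinese numeral) → 2×10 + 8 = 28 (decimal)
Compute lcm(86, 28) = 1204
1204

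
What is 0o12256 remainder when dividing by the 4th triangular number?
Convert 0o12256 (octal) → 1×4096 + 2×512 + 2×64 + 5×8 + 6 = 5294 (decimal)
Convert the 4th triangular number (triangular index) → 4×5/2 = 10 (decimal)
Compute 5294 mod 10 = 4
4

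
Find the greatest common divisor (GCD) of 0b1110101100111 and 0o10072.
Convert 0b1110101100111 (binary) → 4096 + 2048 + 1024 + 256 + 64 + 32 + 4 + 2 + 1 = 7527 (decimal)
Convert 0o10072 (octal) → 1×4096 + 7×8 + 2 = 4154 (decimal)
Compute gcd(7527, 4154) = 1
1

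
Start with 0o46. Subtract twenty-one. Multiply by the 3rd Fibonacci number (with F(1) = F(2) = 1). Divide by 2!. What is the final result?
Convert 0o46 (octal) → 4×8 + 6 = 38 (decimal)
Start: 38
Convert twenty-one (English words) → 21 (decimal)
38 - 21 = 17
Convert the 3rd Fibonacci number (with F(1) = F(2) = 1) (Fibonacci index) → 1, 1, 2 → 2 (decimal)
17 × 2 = 34
Convert 2! (factorial) → 2 (decimal)
34 ÷ 2 = 17
17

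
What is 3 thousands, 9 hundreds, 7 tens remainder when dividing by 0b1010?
Convert 3 thousands, 9 hundreds, 7 tens (place-value notation) → 3×1000 + 9×100 + 7×10 = 3970 (decimal)
Convert 0b1010 (binary) → 8 + 2 = 10 (decimal)
Compute 3970 mod 10 = 0
0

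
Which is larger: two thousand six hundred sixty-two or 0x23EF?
Convert two thousand six hundred sixty-two (English words) → 2×1000 + 6×100 + 62 = 2662 (decimal)
Convert 0x23EF (hexadecimal) → 2×4096 + 3×256 + 14×16 + 15 = 9199 (decimal)
Compare 2662 vs 9199: larger = 9199
9199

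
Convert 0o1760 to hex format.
Convert 0o1760 (octal) → 1×512 + 7×64 + 6×8 = 1008 (decimal)
Convert 1008 (decimal) → 1008 = 3×256 + 15×16 → 0x3F0 (hexadecimal)
0x3F0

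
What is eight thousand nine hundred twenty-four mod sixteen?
Convert eight thousand nine hundred twenty-four (English words) → 8×1000 + 9×100 + 24 = 8924 (decimal)
Convert sixteen (English words) → 16 (decimal)
Compute 8924 mod 16 = 12
12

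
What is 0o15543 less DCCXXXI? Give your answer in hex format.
Convert 0o15543 (octal) → 1×4096 + 5×512 + 5×64 + 4×8 + 3 = 7011 (decimal)
Convert DCCXXXI (Roman numeral) → 500 + 100 + 100 + 10 + 10 + 10 + 1 = 731 (decimal)
Compute 7011 - 731 = 6280
Convert 6280 (decimal) → 6280 = 1×4096 + 8×256 + 8×16 + 8 → 0x1888 (hexadecimal)
0x1888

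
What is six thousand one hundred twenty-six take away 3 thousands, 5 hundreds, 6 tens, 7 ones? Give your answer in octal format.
Convert six thousand one hundred twenty-six (English words) → 6×1000 + 1×100 + 26 = 6126 (decimal)
Convert 3 thousands, 5 hundreds, 6 tens, 7 ones (place-value notation) → 3×1000 + 5×100 + 6×10 + 7 = 3567 (decimal)
Compute 6126 - 3567 = 2559
Convert 2559 (decimal) → 2559 = 4×512 + 7×64 + 7×8 + 7 → 0o4777 (octal)
0o4777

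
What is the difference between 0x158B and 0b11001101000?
Convert 0x158B (hexadecimal) → 1×4096 + 5×256 + 8×16 + 11 = 5515 (decimal)
Convert 0b11001101000 (binary) → 1024 + 512 + 64 + 32 + 8 = 1640 (decimal)
Difference: |5515 - 1640| = 3875
3875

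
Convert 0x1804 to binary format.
Convert 0x1804 (hexadecimal) → 1×4096 + 8×256 + 4 = 6148 (decimal)
Convert 6148 (decimal) → 6148 = 4096 + 2048 + 4 → 0b1100000000100 (binary)
0b1100000000100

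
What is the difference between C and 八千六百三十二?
Convert C (Roman numeral) → 100 (decimal)
Convert 八千六百三十二 (Chinese numeral) → 8×1000 + 6×100 + 3×10 + 2 = 8632 (decimal)
Difference: |100 - 8632| = 8532
8532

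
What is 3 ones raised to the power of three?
Convert 3 ones (place-value notation) → 3 (decimal)
Convert three (English words) → 3 (decimal)
Compute 3 ^ 3 = 27
27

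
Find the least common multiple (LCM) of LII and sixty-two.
Convert LII (Roman numeral) → 50 + 1 + 1 = 52 (decimal)
Convert sixty-two (English words) → 62 (decimal)
Compute lcm(52, 62) = 1612
1612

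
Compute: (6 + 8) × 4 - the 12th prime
Convert the 12th prime (prime index) → 37 (decimal)
Expression in decimal: (6 + 8) × 4 - 37
Parentheses first: 6 + 8 = 14
Multiply: 14 × 4 = 56
Subtract: 56 - 37 = 19
19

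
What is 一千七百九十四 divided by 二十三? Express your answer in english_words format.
Convert 一千七百九十四 (Chinese numeral) → 1×1000 + 7×100 + 9×10 + 4 = 1794 (decimal)
Convert 二十三 (Chinese numeral) → 2×10 + 3 = 23 (decimal)
Compute 1794 ÷ 23 = 78
Convert 78 (decimal) → seventy-eight (English words)
seventy-eight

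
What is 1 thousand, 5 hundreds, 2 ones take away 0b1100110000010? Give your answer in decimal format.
Convert 1 thousand, 5 hundreds, 2 ones (place-value notation) → 1×1000 + 5×100 + 2 = 1502 (decimal)
Convert 0b1100110000010 (binary) → 4096 + 2048 + 256 + 128 + 2 = 6530 (decimal)
Compute 1502 - 6530 = -5028
-5028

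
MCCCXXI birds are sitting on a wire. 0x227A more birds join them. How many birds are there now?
Convert MCCCXXI (Roman numeral) → 1000 + 100 + 100 + 100 + 10 + 10 + 1 = 1321 (decimal)
Convert 0x227A (hexadecimal) → 2×4096 + 2×256 + 7×16 + 10 = 8826 (decimal)
Compute 1321 + 8826 = 10147
10147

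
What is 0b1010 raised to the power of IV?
Convert 0b1010 (binary) → 8 + 2 = 10 (decimal)
Convert IV (Roman numeral) → 4 (decimal)
Compute 10 ^ 4 = 10000
10000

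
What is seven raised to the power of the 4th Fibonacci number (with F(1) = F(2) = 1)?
Convert seven (English words) → 7 (decimal)
Convert the 4th Fibonacci number (with F(1) = F(2) = 1) (Fibonacci index) → 1, 1, 2, 3 → 3 (decimal)
Compute 7 ^ 3 = 343
343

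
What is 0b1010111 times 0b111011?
Convert 0b1010111 (binary) → 64 + 16 + 4 + 2 + 1 = 87 (decimal)
Convert 0b111011 (binary) → 32 + 16 + 8 + 2 + 1 = 59 (decimal)
Compute 87 × 59 = 5133
5133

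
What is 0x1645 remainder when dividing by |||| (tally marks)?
Convert 0x1645 (hexadecimal) → 1×4096 + 6×256 + 4×16 + 5 = 5701 (decimal)
Convert |||| (tally marks) → 4 (decimal)
Compute 5701 mod 4 = 1
1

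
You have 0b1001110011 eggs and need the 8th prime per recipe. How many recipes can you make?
Convert 0b1001110011 (binary) → 512 + 64 + 32 + 16 + 2 + 1 = 627 (decimal)
Convert the 8th prime (prime index) → 19 (decimal)
Compute 627 ÷ 19 = 33
33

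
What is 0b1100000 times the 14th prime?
Convert 0b1100000 (binary) → 64 + 32 = 96 (decimal)
Convert the 14th prime (prime index) → 43 (decimal)
Compute 96 × 43 = 4128
4128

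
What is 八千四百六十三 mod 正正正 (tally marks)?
Convert 八千四百六十三 (Chinese numeral) → 8×1000 + 4×100 + 6×10 + 3 = 8463 (decimal)
Convert 正正正 (tally marks) → 5 + 5 + 5 = 15 (decimal)
Compute 8463 mod 15 = 3
3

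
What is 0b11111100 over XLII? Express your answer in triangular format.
Convert 0b11111100 (binary) → 128 + 64 + 32 + 16 + 8 + 4 = 252 (decimal)
Convert XLII (Roman numeral) → 40 + 1 + 1 = 42 (decimal)
Compute 252 ÷ 42 = 6
Convert 6 (decimal) → 6 = 3×4/2 → the 3rd triangular number (triangular index)
the 3rd triangular number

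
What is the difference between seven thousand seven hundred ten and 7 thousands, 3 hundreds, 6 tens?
Convert seven thousand seven hundred ten (English words) → 7×1000 + 7×100 + 10 = 7710 (decimal)
Convert 7 thousands, 3 hundreds, 6 tens (place-value notation) → 7×1000 + 3×100 + 6×10 = 7360 (decimal)
Difference: |7710 - 7360| = 350
350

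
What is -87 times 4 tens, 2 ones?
Convert 4 tens, 2 ones (place-value notation) → 4×10 + 2 = 42 (decimal)
Compute -87 × 42 = -3654
-3654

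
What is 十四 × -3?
Convert 十四 (Chinese numeral) → 1×10 + 4 = 14 (decimal)
Compute 14 × -3 = -42
-42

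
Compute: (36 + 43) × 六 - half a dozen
Convert 六 (Chinese numeral) → 6 (decimal)
Convert half a dozen (colloquial) → 6 (decimal)
Expression in decimal: (36 + 43) × 6 - 6
Parentheses first: 36 + 43 = 79
Multiply: 79 × 6 = 474
Subtract: 474 - 6 = 468
468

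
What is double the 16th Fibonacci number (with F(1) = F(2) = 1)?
The 16th Fibonacci number (with F(1) = F(2) = 1) = 987
Compute 987 × 2 = 1974
1974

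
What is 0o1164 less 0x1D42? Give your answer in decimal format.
Convert 0o1164 (octal) → 1×512 + 1×64 + 6×8 + 4 = 628 (decimal)
Convert 0x1D42 (hexadecimal) → 1×4096 + 13×256 + 4×16 + 2 = 7490 (decimal)
Compute 628 - 7490 = -6862
-6862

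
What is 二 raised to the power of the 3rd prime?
Convert 二 (Chinese numeral) → 2 (decimal)
Convert the 3rd prime (prime index) → 5 (decimal)
Compute 2 ^ 5 = 32
32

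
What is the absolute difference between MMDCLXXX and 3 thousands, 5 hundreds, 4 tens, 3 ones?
Convert MMDCLXXX (Roman numeral) → 1000 + 1000 + 500 + 100 + 50 + 10 + 10 + 10 = 2680 (decimal)
Convert 3 thousands, 5 hundreds, 4 tens, 3 ones (place-value notation) → 3×1000 + 5×100 + 4×10 + 3 = 3543 (decimal)
Compute |2680 - 3543| = 863
863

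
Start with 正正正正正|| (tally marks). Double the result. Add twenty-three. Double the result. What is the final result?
Convert 正正正正正|| (tally marks) → 5 + 5 + 5 + 5 + 5 + 2 = 27 (decimal)
Start: 27
27 × 2 = 54
Convert twenty-three (English words) → 23 (decimal)
54 + 23 = 77
77 × 2 = 154
154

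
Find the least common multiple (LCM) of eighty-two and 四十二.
Convert eighty-two (English words) → 82 (decimal)
Convert 四十二 (Chinese numeral) → 4×10 + 2 = 42 (decimal)
Compute lcm(82, 42) = 1722
1722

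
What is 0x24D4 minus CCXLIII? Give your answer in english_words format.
Convert 0x24D4 (hexadecimal) → 2×4096 + 4×256 + 13×16 + 4 = 9428 (decimal)
Convert CCXLIII (Roman numeral) → 100 + 100 + 40 + 1 + 1 + 1 = 243 (decimal)
Compute 9428 - 243 = 9185
Convert 9185 (decimal) → 9185 = 9×1000 + 1×100 + 85 → nine thousand one hundred eighty-five (English words)
nine thousand one hundred eighty-five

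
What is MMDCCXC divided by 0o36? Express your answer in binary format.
Convert MMDCCXC (Roman numeral) → 1000 + 1000 + 500 + 100 + 100 + 90 = 2790 (decimal)
Convert 0o36 (octal) → 3×8 + 6 = 30 (decimal)
Compute 2790 ÷ 30 = 93
Convert 93 (decimal) → 93 = 64 + 16 + 8 + 4 + 1 → 0b1011101 (binary)
0b1011101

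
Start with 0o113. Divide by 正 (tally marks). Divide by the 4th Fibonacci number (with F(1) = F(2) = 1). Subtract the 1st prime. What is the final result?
Convert 0o113 (octal) → 1×64 + 1×8 + 3 = 75 (decimal)
Start: 75
Convert 正 (tally marks) → 5 (decimal)
75 ÷ 5 = 15
Convert the 4th Fibonacci number (with F(1) = F(2) = 1) (Fibonacci index) → 1, 1, 2, 3 → 3 (decimal)
15 ÷ 3 = 5
Convert the 1st prime (prime index) → 2 (decimal)
5 - 2 = 3
3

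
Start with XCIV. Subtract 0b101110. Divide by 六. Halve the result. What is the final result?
Convert XCIV (Roman numeral) → 90 + 4 = 94 (decimal)
Start: 94
Convert 0b101110 (binary) → 32 + 8 + 4 + 2 = 46 (decimal)
94 - 46 = 48
Convert 六 (Chinese numeral) → 6 (decimal)
48 ÷ 6 = 8
8 ÷ 2 = 4
4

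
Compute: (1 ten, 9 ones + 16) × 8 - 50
Convert 1 ten, 9 ones (place-value notation) → 1×10 + 9 = 19 (decimal)
Expression in decimal: (19 + 16) × 8 - 50
Parentheses first: 19 + 16 = 35
Multiply: 35 × 8 = 280
Subtract: 280 - 50 = 230
230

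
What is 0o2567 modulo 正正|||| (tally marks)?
Convert 0o2567 (octal) → 2×512 + 5×64 + 6×8 + 7 = 1399 (decimal)
Convert 正正|||| (tally marks) → 5 + 5 + 4 = 14 (decimal)
Compute 1399 mod 14 = 13
13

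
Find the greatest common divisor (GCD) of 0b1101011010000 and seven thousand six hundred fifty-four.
Convert 0b1101011010000 (binary) → 4096 + 2048 + 512 + 128 + 64 + 16 = 6864 (decimal)
Convert seven thousand six hundred fifty-four (English words) → 7×1000 + 6×100 + 54 = 7654 (decimal)
Compute gcd(6864, 7654) = 2
2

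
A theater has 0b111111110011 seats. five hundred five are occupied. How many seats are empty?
Convert 0b111111110011 (binary) → 2048 + 1024 + 512 + 256 + 128 + 64 + 32 + 16 + 2 + 1 = 4083 (decimal)
Convert five hundred five (English words) → 5×100 + 5 = 505 (decimal)
Compute 4083 - 505 = 3578
3578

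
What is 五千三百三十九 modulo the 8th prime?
Convert 五千三百三十九 (Chinese numeral) → 5×1000 + 3×100 + 3×10 + 9 = 5339 (decimal)
Convert the 8th prime (prime index) → 19 (decimal)
Compute 5339 mod 19 = 0
0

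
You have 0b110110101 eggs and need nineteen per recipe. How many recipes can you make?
Convert 0b110110101 (binary) → 256 + 128 + 32 + 16 + 4 + 1 = 437 (decimal)
Convert nineteen (English words) → 19 (decimal)
Compute 437 ÷ 19 = 23
23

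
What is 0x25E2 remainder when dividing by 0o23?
Convert 0x25E2 (hexadecimal) → 2×4096 + 5×256 + 14×16 + 2 = 9698 (decimal)
Convert 0o23 (octal) → 2×8 + 3 = 19 (decimal)
Compute 9698 mod 19 = 8
8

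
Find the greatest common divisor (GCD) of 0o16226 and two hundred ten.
Convert 0o16226 (octal) → 1×4096 + 6×512 + 2×64 + 2×8 + 6 = 7318 (decimal)
Convert two hundred ten (English words) → 2×100 + 10 = 210 (decimal)
Compute gcd(7318, 210) = 2
2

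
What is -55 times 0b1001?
Convert 0b1001 (binary) → 8 + 1 = 9 (decimal)
Compute -55 × 9 = -495
-495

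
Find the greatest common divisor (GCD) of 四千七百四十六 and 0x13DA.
Convert 四千七百四十六 (Chinese numeral) → 4×1000 + 7×100 + 4×10 + 6 = 4746 (decimal)
Convert 0x13DA (hexadecimal) → 1×4096 + 3×256 + 13×16 + 10 = 5082 (decimal)
Compute gcd(4746, 5082) = 42
42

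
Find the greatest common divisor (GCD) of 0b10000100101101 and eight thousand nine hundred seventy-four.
Convert 0b10000100101101 (binary) → 8192 + 256 + 32 + 8 + 4 + 1 = 8493 (decimal)
Convert eight thousand nine hundred seventy-four (English words) → 8×1000 + 9×100 + 74 = 8974 (decimal)
Compute gcd(8493, 8974) = 1
1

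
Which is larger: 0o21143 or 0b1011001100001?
Convert 0o21143 (octal) → 2×4096 + 1×512 + 1×64 + 4×8 + 3 = 8803 (decimal)
Convert 0b1011001100001 (binary) → 4096 + 1024 + 512 + 64 + 32 + 1 = 5729 (decimal)
Compare 8803 vs 5729: larger = 8803
8803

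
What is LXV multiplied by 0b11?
Convert LXV (Roman numeral) → 50 + 10 + 5 = 65 (decimal)
Convert 0b11 (binary) → 2 + 1 = 3 (decimal)
Compute 65 × 3 = 195
195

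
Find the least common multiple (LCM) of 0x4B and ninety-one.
Convert 0x4B (hexadecimal) → 4×16 + 11 = 75 (decimal)
Convert ninety-one (English words) → 91 (decimal)
Compute lcm(75, 91) = 6825
6825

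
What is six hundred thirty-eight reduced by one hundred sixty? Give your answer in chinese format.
Convert six hundred thirty-eight (English words) → 6×100 + 38 = 638 (decimal)
Convert one hundred sixty (English words) → 1×100 + 60 = 160 (decimal)
Compute 638 - 160 = 478
Convert 478 (decimal) → 478 = 4×100 + 7×10 + 8 → 四百七十八 (Chinese numeral)
四百七十八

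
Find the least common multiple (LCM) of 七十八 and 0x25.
Convert 七十八 (Chinese numeral) → 7×10 + 8 = 78 (decimal)
Convert 0x25 (hexadecimal) → 2×16 + 5 = 37 (decimal)
Compute lcm(78, 37) = 2886
2886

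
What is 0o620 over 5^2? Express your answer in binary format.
Convert 0o620 (octal) → 6×64 + 2×8 = 400 (decimal)
Convert 5^2 (power) → 25 (decimal)
Compute 400 ÷ 25 = 16
Convert 16 (decimal) → 0b10000 (binary)
0b10000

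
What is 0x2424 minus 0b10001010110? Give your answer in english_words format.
Convert 0x2424 (hexadecimal) → 2×4096 + 4×256 + 2×16 + 4 = 9252 (decimal)
Convert 0b10001010110 (binary) → 1024 + 64 + 16 + 4 + 2 = 1110 (decimal)
Compute 9252 - 1110 = 8142
Convert 8142 (decimal) → 8142 = 8×1000 + 1×100 + 42 → eight thousand one hundred forty-two (English words)
eight thousand one hundred forty-two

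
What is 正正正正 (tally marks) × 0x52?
Convert 正正正正 (tally marks) → 5 + 5 + 5 + 5 = 20 (decimal)
Convert 0x52 (hexadecimal) → 5×16 + 2 = 82 (decimal)
Compute 20 × 82 = 1640
1640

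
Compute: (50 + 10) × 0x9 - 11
Convert 0x9 (hexadecimal) → 9 (decimal)
Expression in decimal: (50 + 10) × 9 - 11
Parentheses first: 50 + 10 = 60
Multiply: 60 × 9 = 540
Subtract: 540 - 11 = 529
529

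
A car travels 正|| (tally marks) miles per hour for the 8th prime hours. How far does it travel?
Convert 正|| (tally marks) → 5 + 2 = 7 (decimal)
Convert the 8th prime (prime index) → 19 (decimal)
Compute 7 × 19 = 133
133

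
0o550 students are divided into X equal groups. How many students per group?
Convert 0o550 (octal) → 5×64 + 5×8 = 360 (decimal)
Convert X (Roman numeral) → 10 (decimal)
Compute 360 ÷ 10 = 36
36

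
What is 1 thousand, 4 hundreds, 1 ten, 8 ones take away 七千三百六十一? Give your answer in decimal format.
Convert 1 thousand, 4 hundreds, 1 ten, 8 ones (place-value notation) → 1×1000 + 4×100 + 1×10 + 8 = 1418 (decimal)
Convert 七千三百六十一 (Chinese numeral) → 7×1000 + 3×100 + 6×10 + 1 = 7361 (decimal)
Compute 1418 - 7361 = -5943
-5943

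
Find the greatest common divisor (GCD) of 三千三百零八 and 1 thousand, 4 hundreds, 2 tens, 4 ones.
Convert 三千三百零八 (Chinese numeral) → 3×1000 + 3×100 + 8 = 3308 (decimal)
Convert 1 thousand, 4 hundreds, 2 tens, 4 ones (place-value notation) → 1×1000 + 4×100 + 2×10 + 4 = 1424 (decimal)
Compute gcd(3308, 1424) = 4
4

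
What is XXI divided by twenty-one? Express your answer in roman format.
Convert XXI (Roman numeral) → 10 + 10 + 1 = 21 (decimal)
Convert twenty-one (English words) → 21 (decimal)
Compute 21 ÷ 21 = 1
Convert 1 (decimal) → I (Roman numeral)
I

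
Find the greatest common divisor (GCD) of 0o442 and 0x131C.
Convert 0o442 (octal) → 4×64 + 4×8 + 2 = 290 (decimal)
Convert 0x131C (hexadecimal) → 1×4096 + 3×256 + 1×16 + 12 = 4892 (decimal)
Compute gcd(290, 4892) = 2
2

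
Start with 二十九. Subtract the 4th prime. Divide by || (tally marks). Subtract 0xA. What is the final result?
Convert 二十九 (Chinese numeral) → 2×10 + 9 = 29 (decimal)
Start: 29
Convert the 4th prime (prime index) → 7 (decimal)
29 - 7 = 22
Convert || (tally marks) → 2 (decimal)
22 ÷ 2 = 11
Convert 0xA (hexadecimal) → 10 (decimal)
11 - 10 = 1
1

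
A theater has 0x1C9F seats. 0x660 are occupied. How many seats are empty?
Convert 0x1C9F (hexadecimal) → 1×4096 + 12×256 + 9×16 + 15 = 7327 (decimal)
Convert 0x660 (hexadecimal) → 6×256 + 6×16 = 1632 (decimal)
Compute 7327 - 1632 = 5695
5695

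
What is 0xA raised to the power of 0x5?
Convert 0xA (hexadecimal) → 10 (decimal)
Convert 0x5 (hexadecimal) → 5 (decimal)
Compute 10 ^ 5 = 100000
100000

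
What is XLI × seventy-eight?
Convert XLI (Roman numeral) → 40 + 1 = 41 (decimal)
Convert seventy-eight (English words) → 78 (decimal)
Compute 41 × 78 = 3198
3198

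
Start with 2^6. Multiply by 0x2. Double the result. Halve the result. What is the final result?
Convert 2^6 (power) → 64 (decimal)
Start: 64
Convert 0x2 (hexadecimal) → 2 (decimal)
64 × 2 = 128
128 × 2 = 256
256 ÷ 2 = 128
128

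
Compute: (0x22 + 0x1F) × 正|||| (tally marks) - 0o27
Convert 0x22 (hexadecimal) → 2×16 + 2 = 34 (decimal)
Convert 0x1F (hexadecimal) → 1×16 + 15 = 31 (decimal)
Convert 正|||| (tally marks) → 5 + 4 = 9 (decimal)
Convert 0o27 (octal) → 2×8 + 7 = 23 (decimal)
Expression in decimal: (34 + 31) × 9 - 23
Parentheses first: 34 + 31 = 65
Multiply: 65 × 9 = 585
Subtract: 585 - 23 = 562
562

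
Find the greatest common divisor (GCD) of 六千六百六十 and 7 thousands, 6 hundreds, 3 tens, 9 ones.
Convert 六千六百六十 (Chinese numeral) → 6×1000 + 6×100 + 6×10 = 6660 (decimal)
Convert 7 thousands, 6 hundreds, 3 tens, 9 ones (place-value notation) → 7×1000 + 6×100 + 3×10 + 9 = 7639 (decimal)
Compute gcd(6660, 7639) = 1
1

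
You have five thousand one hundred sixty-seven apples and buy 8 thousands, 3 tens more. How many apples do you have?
Convert five thousand one hundred sixty-seven (English words) → 5×1000 + 1×100 + 67 = 5167 (decimal)
Convert 8 thousands, 3 tens (place-value notation) → 8×1000 + 3×10 = 8030 (decimal)
Compute 5167 + 8030 = 13197
13197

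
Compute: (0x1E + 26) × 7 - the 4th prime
Convert 0x1E (hexadecimal) → 1×16 + 14 = 30 (decimal)
Convert the 4th prime (prime index) → 7 (decimal)
Expression in decimal: (30 + 26) × 7 - 7
Parentheses first: 30 + 26 = 56
Multiply: 56 × 7 = 392
Subtract: 392 - 7 = 385
385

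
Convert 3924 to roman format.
Convert 3924 (decimal) → 3924 = 1000 + 1000 + 1000 + 900 + 10 + 10 + 4 → MMMCMXXIV (Roman numeral)
MMMCMXXIV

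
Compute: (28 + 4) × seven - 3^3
Convert seven (English words) → 7 (decimal)
Convert 3^3 (power) → 27 (decimal)
Expression in decimal: (28 + 4) × 7 - 27
Parentheses first: 28 + 4 = 32
Multiply: 32 × 7 = 224
Subtract: 224 - 27 = 197
197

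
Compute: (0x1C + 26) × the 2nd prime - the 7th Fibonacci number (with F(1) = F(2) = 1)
Convert 0x1C (hexadecimal) → 1×16 + 12 = 28 (decimal)
Convert the 2nd prime (prime index) → 3 (decimal)
Convert the 7th Fibonacci number (with F(1) = F(2) = 1) (Fibonacci index) → 1, 1, 2, 3, 5, 8, 13 → 13 (decimal)
Expression in decimal: (28 + 26) × 3 - 13
Parentheses first: 28 + 26 = 54
Multiply: 54 × 3 = 162
Subtract: 162 - 13 = 149
149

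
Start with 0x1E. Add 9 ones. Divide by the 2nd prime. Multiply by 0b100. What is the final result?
Convert 0x1E (hexadecimal) → 1×16 + 14 = 30 (decimal)
Start: 30
Convert 9 ones (place-value notation) → 9 (decimal)
30 + 9 = 39
Convert the 2nd prime (prime index) → 3 (decimal)
39 ÷ 3 = 13
Convert 0b100 (binary) → 4 (decimal)
13 × 4 = 52
52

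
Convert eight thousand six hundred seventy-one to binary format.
Convert eight thousand six hundred seventy-one (English words) → 8×1000 + 6×100 + 71 = 8671 (decimal)
Convert 8671 (decimal) → 8671 = 8192 + 256 + 128 + 64 + 16 + 8 + 4 + 2 + 1 → 0b10000111011111 (binary)
0b10000111011111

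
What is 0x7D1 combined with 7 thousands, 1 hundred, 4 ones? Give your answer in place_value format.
Convert 0x7D1 (hexadecimal) → 7×256 + 13×16 + 1 = 2001 (decimal)
Convert 7 thousands, 1 hundred, 4 ones (place-value notation) → 7×1000 + 1×100 + 4 = 7104 (decimal)
Compute 2001 + 7104 = 9105
Convert 9105 (decimal) → 9105 = 9×1000 + 1×100 + 5 → 9 thousands, 1 hundred, 5 ones (place-value notation)
9 thousands, 1 hundred, 5 ones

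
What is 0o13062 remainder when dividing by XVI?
Convert 0o13062 (octal) → 1×4096 + 3×512 + 6×8 + 2 = 5682 (decimal)
Convert XVI (Roman numeral) → 10 + 5 + 1 = 16 (decimal)
Compute 5682 mod 16 = 2
2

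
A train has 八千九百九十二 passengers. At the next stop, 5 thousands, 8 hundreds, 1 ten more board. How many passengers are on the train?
Convert 八千九百九十二 (Chinese numeral) → 8×1000 + 9×100 + 9×10 + 2 = 8992 (decimal)
Convert 5 thousands, 8 hundreds, 1 ten (place-value notation) → 5×1000 + 8×100 + 1×10 = 5810 (decimal)
Compute 8992 + 5810 = 14802
14802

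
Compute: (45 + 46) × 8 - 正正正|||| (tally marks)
Convert 正正正|||| (tally marks) → 5 + 5 + 5 + 4 = 19 (decimal)
Expression in decimal: (45 + 46) × 8 - 19
Parentheses first: 45 + 46 = 91
Multiply: 91 × 8 = 728
Subtract: 728 - 19 = 709
709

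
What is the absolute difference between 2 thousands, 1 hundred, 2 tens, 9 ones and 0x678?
Convert 2 thousands, 1 hundred, 2 tens, 9 ones (place-value notation) → 2×1000 + 1×100 + 2×10 + 9 = 2129 (decimal)
Convert 0x678 (hexadecimal) → 6×256 + 7×16 + 8 = 1656 (decimal)
Compute |2129 - 1656| = 473
473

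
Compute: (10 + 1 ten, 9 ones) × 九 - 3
Convert 1 ten, 9 ones (place-value notation) → 1×10 + 9 = 19 (decimal)
Convert 九 (Chinese numeral) → 9 (decimal)
Expression in decimal: (10 + 19) × 9 - 3
Parentheses first: 10 + 19 = 29
Multiply: 29 × 9 = 261
Subtract: 261 - 3 = 258
258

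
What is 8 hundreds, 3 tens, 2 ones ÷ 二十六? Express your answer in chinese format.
Convert 8 hundreds, 3 tens, 2 ones (place-value notation) → 8×100 + 3×10 + 2 = 832 (decimal)
Convert 二十六 (Chinese numeral) → 2×10 + 6 = 26 (decimal)
Compute 832 ÷ 26 = 32
Convert 32 (decimal) → 32 = 3×10 + 2 → 三十二 (Chinese numeral)
三十二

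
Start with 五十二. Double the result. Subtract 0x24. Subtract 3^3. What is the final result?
Convert 五十二 (Chinese numeral) → 5×10 + 2 = 52 (decimal)
Start: 52
52 × 2 = 104
Convert 0x24 (hexadecimal) → 2×16 + 4 = 36 (decimal)
104 - 36 = 68
Convert 3^3 (power) → 27 (decimal)
68 - 27 = 41
41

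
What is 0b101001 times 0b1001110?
Convert 0b101001 (binary) → 32 + 8 + 1 = 41 (decimal)
Convert 0b1001110 (binary) → 64 + 8 + 4 + 2 = 78 (decimal)
Compute 41 × 78 = 3198
3198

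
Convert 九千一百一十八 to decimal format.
Convert 九千一百一十八 (Chinese numeral) → 9×1000 + 1×100 + 1×10 + 8 = 9118 (decimal)
9118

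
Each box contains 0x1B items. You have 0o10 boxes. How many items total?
Convert 0x1B (hexadecimal) → 1×16 + 11 = 27 (decimal)
Convert 0o10 (octal) → 1×8 = 8 (decimal)
Compute 27 × 8 = 216
216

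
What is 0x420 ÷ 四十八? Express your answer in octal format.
Convert 0x420 (hexadecimal) → 4×256 + 2×16 = 1056 (decimal)
Convert 四十八 (Chinese numeral) → 4×10 + 8 = 48 (decimal)
Compute 1056 ÷ 48 = 22
Convert 22 (decimal) → 22 = 2×8 + 6 → 0o26 (octal)
0o26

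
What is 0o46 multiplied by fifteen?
Convert 0o46 (octal) → 4×8 + 6 = 38 (decimal)
Convert fifteen (English words) → 15 (decimal)
Compute 38 × 15 = 570
570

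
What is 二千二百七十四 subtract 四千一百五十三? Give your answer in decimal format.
Convert 二千二百七十四 (Chinese numeral) → 2×1000 + 2×100 + 7×10 + 4 = 2274 (decimal)
Convert 四千一百五十三 (Chinese numeral) → 4×1000 + 1×100 + 5×10 + 3 = 4153 (decimal)
Compute 2274 - 4153 = -1879
-1879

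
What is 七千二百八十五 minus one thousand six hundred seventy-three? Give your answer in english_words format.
Convert 七千二百八十五 (Chinese numeral) → 7×1000 + 2×100 + 8×10 + 5 = 7285 (decimal)
Convert one thousand six hundred seventy-three (English words) → 1×1000 + 6×100 + 73 = 1673 (decimal)
Compute 7285 - 1673 = 5612
Convert 5612 (decimal) → 5612 = 5×1000 + 6×100 + 12 → five thousand six hundred twelve (English words)
five thousand six hundred twelve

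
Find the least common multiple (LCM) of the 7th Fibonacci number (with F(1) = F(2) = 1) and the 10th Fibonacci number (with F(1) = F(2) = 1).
Convert the 7th Fibonacci number (with F(1) = F(2) = 1) (Fibonacci index) → 1, 1, 2, 3, 5, 8, 13 → 13 (decimal)
Convert the 10th Fibonacci number (with F(1) = F(2) = 1) (Fibonacci index) → 1, 1, 2, 3, 5, 8, 13, 21, 34, 55 → 55 (decimal)
Compute lcm(13, 55) = 715
715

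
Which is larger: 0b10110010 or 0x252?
Convert 0b10110010 (binary) → 128 + 32 + 16 + 2 = 178 (decimal)
Convert 0x252 (hexadecimal) → 2×256 + 5×16 + 2 = 594 (decimal)
Compare 178 vs 594: larger = 594
594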